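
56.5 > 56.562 False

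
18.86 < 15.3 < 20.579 False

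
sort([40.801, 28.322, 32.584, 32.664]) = [28.322, 32.584, 32.664, 40.801]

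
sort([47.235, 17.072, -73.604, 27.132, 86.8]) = [-73.604, 17.072, 27.132, 47.235, 86.8]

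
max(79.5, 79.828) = 79.828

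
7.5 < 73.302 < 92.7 True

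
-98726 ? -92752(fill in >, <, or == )<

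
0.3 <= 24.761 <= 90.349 True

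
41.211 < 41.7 True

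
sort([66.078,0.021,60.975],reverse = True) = [66.078,60.975,0.021]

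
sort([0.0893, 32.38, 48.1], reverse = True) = [48.1, 32.38, 0.0893]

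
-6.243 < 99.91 True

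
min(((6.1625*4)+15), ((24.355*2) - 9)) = 39.65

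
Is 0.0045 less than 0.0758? Yes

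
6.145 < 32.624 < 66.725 True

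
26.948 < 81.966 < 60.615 False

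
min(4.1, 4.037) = 4.037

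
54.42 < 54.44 True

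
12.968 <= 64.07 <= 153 True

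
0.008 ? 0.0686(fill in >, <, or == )<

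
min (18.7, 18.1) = 18.1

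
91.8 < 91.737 False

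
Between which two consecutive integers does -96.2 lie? -97 and -96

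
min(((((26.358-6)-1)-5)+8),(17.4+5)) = 22.358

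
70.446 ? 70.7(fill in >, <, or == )<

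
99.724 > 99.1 True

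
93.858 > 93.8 True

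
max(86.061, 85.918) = 86.061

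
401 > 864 False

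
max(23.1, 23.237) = 23.237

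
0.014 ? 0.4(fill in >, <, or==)<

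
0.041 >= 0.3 False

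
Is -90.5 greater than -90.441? No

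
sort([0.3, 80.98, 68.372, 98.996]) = [0.3, 68.372, 80.98, 98.996]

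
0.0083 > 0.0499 False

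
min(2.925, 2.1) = 2.1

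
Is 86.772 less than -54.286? No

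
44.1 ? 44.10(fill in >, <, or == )==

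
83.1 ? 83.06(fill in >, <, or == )>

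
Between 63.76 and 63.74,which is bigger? 63.76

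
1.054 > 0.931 True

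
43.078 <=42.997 False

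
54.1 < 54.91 True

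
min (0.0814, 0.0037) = 0.0037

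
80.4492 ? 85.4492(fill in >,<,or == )<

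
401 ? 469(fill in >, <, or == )<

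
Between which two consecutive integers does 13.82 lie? 13 and 14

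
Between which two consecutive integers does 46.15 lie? 46 and 47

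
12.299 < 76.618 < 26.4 False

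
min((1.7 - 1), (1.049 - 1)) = 0.049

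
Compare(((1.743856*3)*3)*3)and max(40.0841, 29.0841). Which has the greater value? (((1.743856*3)*3)*3)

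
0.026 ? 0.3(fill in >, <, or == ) <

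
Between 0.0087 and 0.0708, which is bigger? 0.0708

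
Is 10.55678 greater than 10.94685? No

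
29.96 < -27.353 False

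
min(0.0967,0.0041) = 0.0041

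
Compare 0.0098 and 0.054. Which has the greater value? 0.054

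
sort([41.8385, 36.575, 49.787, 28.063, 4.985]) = [4.985, 28.063, 36.575, 41.8385, 49.787]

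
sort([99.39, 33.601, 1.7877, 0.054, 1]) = [0.054, 1, 1.7877, 33.601, 99.39]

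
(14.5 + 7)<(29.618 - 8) True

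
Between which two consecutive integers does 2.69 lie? 2 and 3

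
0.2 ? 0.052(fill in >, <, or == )>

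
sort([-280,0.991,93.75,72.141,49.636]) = [-280,0.991,49.636,72.141,93.75]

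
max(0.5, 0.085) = 0.5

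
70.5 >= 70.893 False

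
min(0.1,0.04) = 0.04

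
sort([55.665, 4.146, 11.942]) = [4.146, 11.942, 55.665]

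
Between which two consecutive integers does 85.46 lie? 85 and 86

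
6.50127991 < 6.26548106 False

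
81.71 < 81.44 False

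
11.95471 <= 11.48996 False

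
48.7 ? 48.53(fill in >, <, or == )>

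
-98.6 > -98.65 True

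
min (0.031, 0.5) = 0.031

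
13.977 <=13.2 False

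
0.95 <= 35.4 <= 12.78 False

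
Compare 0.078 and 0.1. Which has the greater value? 0.1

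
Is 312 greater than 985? No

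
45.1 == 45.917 False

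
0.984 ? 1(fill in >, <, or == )<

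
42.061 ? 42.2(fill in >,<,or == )<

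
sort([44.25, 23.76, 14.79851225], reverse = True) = [44.25, 23.76, 14.79851225]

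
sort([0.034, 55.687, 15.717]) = [0.034, 15.717, 55.687]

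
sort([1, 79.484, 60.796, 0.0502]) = [0.0502, 1, 60.796, 79.484]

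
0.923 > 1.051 False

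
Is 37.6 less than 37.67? Yes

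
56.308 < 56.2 False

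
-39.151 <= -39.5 False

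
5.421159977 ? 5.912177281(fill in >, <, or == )<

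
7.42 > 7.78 False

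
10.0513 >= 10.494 False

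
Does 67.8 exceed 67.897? No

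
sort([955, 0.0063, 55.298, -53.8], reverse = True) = [955, 55.298, 0.0063, -53.8]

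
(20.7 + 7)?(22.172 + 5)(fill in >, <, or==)>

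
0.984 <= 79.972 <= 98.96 True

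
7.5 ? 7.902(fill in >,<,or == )<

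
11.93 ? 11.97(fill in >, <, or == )<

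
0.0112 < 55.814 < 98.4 True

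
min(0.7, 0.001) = 0.001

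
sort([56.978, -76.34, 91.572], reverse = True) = [91.572, 56.978, -76.34]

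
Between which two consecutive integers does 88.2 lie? 88 and 89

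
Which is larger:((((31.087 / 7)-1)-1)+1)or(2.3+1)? ((((31.087 / 7)-1)-1)+1)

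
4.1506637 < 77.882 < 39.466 False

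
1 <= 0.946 False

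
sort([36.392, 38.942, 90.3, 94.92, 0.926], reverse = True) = [94.92, 90.3, 38.942, 36.392, 0.926]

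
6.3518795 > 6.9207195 False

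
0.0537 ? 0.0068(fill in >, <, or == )>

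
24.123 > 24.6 False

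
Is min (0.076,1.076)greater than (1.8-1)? No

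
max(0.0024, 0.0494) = 0.0494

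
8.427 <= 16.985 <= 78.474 True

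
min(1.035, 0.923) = 0.923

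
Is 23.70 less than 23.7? No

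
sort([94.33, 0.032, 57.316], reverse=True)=[94.33, 57.316, 0.032]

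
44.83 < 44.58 False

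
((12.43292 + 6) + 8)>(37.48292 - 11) False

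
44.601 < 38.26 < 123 False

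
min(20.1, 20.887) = 20.1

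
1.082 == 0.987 False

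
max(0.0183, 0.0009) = 0.0183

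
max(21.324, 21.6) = 21.6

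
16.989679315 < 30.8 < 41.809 True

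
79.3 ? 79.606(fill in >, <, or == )<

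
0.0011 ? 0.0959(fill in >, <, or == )<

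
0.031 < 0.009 False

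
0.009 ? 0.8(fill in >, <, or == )<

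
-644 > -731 True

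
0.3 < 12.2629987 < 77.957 True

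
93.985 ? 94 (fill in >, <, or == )<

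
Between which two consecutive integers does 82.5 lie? 82 and 83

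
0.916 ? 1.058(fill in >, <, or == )<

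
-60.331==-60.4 False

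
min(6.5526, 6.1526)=6.1526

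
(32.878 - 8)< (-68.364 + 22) False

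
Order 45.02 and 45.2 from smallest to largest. 45.02, 45.2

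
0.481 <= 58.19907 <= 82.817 True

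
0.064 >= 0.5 False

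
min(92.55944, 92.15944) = 92.15944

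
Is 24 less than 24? No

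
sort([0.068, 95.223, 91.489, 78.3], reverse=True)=[95.223, 91.489, 78.3, 0.068]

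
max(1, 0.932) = 1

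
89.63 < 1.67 False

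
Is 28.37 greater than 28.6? No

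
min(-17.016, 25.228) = -17.016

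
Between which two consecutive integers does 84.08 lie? 84 and 85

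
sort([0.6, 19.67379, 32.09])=[0.6, 19.67379, 32.09]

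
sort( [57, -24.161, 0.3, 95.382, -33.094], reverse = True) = [95.382, 57, 0.3, -24.161, -33.094]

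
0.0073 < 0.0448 True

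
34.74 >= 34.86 False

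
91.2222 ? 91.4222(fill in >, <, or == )<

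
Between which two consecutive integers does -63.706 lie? -64 and -63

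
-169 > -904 True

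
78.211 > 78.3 False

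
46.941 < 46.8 False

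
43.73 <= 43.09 False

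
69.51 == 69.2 False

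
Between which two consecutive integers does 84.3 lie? 84 and 85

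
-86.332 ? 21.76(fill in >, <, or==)<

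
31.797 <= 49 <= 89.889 True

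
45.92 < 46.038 True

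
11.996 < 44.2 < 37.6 False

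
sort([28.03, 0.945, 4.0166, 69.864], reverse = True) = [69.864, 28.03, 4.0166, 0.945]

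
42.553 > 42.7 False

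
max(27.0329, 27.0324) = 27.0329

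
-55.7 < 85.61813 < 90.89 True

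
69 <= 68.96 False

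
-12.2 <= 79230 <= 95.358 False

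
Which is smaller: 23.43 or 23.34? 23.34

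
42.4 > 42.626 False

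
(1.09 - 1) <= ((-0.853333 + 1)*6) True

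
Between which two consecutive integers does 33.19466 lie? 33 and 34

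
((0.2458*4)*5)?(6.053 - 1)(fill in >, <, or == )<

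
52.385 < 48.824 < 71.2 False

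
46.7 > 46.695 True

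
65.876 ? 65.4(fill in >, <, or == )>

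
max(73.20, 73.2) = 73.2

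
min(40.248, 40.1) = 40.1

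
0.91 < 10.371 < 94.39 True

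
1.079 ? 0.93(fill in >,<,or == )>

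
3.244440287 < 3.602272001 True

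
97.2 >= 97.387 False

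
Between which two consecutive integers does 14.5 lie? 14 and 15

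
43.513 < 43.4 False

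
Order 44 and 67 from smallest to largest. 44, 67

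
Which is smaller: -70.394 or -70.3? -70.394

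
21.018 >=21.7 False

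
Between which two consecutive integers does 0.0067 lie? 0 and 1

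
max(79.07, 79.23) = 79.23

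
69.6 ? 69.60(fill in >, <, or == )==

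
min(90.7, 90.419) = 90.419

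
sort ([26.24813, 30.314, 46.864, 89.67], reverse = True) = [89.67, 46.864, 30.314, 26.24813]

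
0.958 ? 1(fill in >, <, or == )<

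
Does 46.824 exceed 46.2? Yes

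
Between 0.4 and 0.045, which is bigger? 0.4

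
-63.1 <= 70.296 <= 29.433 False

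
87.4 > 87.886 False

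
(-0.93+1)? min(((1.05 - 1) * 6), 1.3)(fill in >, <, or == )<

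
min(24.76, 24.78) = 24.76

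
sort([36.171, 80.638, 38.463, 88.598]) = [36.171, 38.463, 80.638, 88.598]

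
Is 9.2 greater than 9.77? No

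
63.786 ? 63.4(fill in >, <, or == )>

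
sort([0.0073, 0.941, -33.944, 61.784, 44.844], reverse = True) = [61.784, 44.844, 0.941, 0.0073, -33.944]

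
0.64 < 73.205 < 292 True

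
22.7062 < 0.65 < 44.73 False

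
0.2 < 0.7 True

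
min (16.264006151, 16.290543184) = 16.264006151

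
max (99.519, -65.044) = 99.519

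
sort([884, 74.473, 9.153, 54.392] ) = [9.153, 54.392, 74.473, 884]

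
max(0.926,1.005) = 1.005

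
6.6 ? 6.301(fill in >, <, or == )>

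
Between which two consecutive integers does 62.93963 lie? 62 and 63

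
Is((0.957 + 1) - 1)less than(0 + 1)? Yes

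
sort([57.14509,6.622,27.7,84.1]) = [6.622,27.7,57.14509,84.1]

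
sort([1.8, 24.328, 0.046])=[0.046, 1.8, 24.328]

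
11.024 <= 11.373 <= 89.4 True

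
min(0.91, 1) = 0.91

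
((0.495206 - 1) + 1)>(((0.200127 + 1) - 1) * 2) True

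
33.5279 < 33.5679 True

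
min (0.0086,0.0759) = 0.0086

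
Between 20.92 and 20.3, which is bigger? 20.92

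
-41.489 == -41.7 False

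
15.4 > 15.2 True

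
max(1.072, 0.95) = 1.072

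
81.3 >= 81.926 False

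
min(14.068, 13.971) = 13.971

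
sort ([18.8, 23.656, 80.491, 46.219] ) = [18.8, 23.656, 46.219, 80.491]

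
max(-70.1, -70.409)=-70.1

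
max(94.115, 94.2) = 94.2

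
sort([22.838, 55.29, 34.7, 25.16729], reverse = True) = [55.29, 34.7, 25.16729, 22.838]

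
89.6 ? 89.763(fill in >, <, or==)<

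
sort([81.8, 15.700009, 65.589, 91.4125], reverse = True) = [91.4125, 81.8, 65.589, 15.700009]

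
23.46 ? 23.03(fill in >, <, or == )>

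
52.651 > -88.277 True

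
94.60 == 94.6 True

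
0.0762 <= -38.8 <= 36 False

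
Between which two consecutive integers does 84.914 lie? 84 and 85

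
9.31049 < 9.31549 True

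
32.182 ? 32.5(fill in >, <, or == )<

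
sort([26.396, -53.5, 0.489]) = [-53.5, 0.489, 26.396]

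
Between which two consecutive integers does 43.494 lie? 43 and 44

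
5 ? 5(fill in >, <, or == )==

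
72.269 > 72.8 False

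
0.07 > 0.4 False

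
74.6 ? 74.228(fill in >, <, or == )>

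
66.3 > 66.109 True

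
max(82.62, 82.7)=82.7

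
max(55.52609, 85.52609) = 85.52609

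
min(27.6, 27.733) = 27.6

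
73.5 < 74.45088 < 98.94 True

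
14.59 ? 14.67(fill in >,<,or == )<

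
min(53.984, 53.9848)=53.984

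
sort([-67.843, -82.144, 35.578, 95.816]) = [-82.144, -67.843, 35.578, 95.816]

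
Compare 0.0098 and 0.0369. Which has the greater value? 0.0369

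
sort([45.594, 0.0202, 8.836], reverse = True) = [45.594, 8.836, 0.0202]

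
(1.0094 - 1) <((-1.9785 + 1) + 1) True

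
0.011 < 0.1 True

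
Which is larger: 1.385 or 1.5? 1.5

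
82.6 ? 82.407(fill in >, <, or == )>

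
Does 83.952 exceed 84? No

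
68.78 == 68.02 False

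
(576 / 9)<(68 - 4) False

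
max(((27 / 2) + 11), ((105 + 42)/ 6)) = 24.5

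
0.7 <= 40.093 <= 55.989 True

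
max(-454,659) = 659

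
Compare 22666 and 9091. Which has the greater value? 22666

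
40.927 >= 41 False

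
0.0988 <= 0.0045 False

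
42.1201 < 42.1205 True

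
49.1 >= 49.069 True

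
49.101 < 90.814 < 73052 True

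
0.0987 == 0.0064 False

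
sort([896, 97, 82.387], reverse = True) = [896, 97, 82.387]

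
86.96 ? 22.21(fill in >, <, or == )>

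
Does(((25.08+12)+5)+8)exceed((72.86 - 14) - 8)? No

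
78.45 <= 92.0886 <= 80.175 False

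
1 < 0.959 False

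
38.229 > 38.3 False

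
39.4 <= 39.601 True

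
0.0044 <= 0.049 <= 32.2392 True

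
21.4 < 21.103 False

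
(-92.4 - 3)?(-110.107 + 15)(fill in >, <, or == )<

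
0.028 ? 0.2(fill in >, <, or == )<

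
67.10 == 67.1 True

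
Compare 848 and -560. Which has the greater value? 848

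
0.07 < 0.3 True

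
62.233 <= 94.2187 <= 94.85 True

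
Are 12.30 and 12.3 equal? Yes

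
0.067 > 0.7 False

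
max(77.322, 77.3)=77.322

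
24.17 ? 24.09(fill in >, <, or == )>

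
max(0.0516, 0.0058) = 0.0516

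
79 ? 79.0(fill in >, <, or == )==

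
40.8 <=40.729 False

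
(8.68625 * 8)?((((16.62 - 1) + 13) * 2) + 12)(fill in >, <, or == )>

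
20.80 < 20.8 False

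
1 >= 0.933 True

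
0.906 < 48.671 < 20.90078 False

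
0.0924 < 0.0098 False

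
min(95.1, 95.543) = 95.1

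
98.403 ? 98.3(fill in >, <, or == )>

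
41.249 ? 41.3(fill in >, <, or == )<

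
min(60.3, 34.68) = 34.68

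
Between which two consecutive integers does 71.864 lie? 71 and 72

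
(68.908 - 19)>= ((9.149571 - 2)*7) False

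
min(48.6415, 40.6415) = 40.6415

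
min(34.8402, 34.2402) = 34.2402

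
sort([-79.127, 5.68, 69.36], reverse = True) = [69.36, 5.68, -79.127]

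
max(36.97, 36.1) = 36.97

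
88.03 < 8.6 False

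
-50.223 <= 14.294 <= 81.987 True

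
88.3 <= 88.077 False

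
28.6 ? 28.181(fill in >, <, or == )>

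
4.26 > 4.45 False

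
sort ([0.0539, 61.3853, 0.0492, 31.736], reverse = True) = [61.3853, 31.736, 0.0539, 0.0492]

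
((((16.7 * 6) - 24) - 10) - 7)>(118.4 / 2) False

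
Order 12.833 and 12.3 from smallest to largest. 12.3, 12.833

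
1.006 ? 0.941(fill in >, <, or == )>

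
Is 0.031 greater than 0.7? No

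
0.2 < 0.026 False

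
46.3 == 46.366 False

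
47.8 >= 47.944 False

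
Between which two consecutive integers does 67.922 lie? 67 and 68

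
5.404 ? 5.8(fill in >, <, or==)<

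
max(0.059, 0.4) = 0.4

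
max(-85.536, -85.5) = -85.5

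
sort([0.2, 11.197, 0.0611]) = [0.0611, 0.2, 11.197]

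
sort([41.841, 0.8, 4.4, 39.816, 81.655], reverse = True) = [81.655, 41.841, 39.816, 4.4, 0.8]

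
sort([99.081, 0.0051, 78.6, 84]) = [0.0051, 78.6, 84, 99.081]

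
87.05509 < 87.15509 True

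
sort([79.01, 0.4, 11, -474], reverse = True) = [79.01, 11, 0.4, -474]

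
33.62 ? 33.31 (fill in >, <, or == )>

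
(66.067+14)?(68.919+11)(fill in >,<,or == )>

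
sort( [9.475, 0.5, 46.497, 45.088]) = [0.5, 9.475, 45.088, 46.497]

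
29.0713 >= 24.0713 True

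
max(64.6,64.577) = 64.6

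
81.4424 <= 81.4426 True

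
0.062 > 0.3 False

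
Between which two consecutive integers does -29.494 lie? -30 and -29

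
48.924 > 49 False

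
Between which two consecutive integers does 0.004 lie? 0 and 1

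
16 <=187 True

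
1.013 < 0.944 False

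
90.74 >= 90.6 True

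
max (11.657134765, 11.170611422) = 11.657134765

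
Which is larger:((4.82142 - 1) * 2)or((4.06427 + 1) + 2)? ((4.82142 - 1) * 2)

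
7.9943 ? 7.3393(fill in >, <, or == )>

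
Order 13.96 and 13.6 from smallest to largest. 13.6, 13.96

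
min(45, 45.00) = 45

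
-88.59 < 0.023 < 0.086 True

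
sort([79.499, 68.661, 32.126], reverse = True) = [79.499, 68.661, 32.126]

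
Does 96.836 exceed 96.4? Yes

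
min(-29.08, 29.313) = -29.08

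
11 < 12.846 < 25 True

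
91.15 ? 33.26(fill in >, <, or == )>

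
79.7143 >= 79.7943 False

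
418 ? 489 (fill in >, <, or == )<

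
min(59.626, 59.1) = 59.1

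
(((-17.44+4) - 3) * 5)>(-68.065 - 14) False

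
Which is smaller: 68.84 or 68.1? 68.1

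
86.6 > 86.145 True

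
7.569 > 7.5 True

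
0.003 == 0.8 False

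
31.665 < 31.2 False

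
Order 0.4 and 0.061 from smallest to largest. 0.061, 0.4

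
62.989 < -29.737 False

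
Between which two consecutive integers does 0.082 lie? 0 and 1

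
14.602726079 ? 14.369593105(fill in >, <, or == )>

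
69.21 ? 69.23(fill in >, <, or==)<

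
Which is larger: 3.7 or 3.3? 3.7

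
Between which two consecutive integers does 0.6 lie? 0 and 1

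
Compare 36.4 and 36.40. They are equal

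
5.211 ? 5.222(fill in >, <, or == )<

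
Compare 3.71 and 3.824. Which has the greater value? 3.824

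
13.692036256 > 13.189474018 True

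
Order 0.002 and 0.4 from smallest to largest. 0.002, 0.4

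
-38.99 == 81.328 False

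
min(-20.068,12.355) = -20.068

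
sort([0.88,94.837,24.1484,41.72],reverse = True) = [94.837,41.72,24.1484,0.88]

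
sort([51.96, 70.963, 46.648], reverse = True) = [70.963, 51.96, 46.648]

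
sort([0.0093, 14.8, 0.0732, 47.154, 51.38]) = [0.0093, 0.0732, 14.8, 47.154, 51.38]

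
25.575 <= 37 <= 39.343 True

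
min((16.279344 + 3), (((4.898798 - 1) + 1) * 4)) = 19.279344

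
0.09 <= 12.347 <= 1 False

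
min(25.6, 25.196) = 25.196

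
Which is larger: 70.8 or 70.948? 70.948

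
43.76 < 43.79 True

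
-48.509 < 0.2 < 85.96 True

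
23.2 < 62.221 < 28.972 False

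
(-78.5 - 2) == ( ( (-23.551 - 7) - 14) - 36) False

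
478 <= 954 True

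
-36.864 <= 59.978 True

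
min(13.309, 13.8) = 13.309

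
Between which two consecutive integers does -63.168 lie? -64 and -63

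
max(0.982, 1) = 1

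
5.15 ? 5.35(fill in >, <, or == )<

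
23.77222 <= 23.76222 False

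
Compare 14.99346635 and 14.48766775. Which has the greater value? 14.99346635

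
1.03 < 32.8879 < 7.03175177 False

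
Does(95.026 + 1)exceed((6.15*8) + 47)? No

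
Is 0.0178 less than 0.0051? No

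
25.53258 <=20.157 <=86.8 False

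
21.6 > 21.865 False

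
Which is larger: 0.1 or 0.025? 0.1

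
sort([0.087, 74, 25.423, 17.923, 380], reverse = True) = [380, 74, 25.423, 17.923, 0.087]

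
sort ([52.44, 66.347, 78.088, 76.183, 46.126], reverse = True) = [78.088, 76.183, 66.347, 52.44, 46.126]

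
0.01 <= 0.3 True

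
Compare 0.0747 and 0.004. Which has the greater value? 0.0747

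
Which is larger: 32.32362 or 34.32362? 34.32362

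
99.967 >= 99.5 True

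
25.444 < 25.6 True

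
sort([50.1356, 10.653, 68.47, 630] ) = [10.653, 50.1356, 68.47, 630]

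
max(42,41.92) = 42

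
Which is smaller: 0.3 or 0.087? 0.087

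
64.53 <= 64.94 True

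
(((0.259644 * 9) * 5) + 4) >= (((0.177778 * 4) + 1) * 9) True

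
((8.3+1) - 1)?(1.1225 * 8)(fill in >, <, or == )<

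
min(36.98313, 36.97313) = 36.97313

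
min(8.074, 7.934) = 7.934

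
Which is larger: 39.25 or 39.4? 39.4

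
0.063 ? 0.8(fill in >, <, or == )<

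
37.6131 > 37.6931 False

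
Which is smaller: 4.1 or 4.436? 4.1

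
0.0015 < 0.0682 True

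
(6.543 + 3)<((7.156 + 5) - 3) False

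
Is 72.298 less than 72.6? Yes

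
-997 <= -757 True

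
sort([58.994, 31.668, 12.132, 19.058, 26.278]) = [12.132, 19.058, 26.278, 31.668, 58.994]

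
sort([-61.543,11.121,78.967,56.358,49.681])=[-61.543,11.121,49.681,56.358,78.967]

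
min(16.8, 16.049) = 16.049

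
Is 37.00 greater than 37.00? No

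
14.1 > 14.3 False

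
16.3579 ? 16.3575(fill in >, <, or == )>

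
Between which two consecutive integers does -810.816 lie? -811 and -810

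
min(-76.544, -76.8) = -76.8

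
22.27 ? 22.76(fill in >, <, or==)<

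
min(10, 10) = 10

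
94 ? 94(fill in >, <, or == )==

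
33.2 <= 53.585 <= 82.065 True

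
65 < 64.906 False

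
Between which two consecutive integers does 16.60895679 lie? 16 and 17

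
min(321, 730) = 321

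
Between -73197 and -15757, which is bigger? -15757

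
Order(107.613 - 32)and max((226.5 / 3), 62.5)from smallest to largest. max((226.5 / 3), 62.5), (107.613 - 32)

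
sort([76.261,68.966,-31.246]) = [-31.246,68.966,76.261]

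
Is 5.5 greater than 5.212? Yes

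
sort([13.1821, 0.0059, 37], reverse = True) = [37, 13.1821, 0.0059]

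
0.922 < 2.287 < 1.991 False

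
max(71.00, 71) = 71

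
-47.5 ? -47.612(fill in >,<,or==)>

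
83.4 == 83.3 False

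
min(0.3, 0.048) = 0.048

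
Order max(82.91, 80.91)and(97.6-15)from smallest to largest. (97.6-15), max(82.91, 80.91)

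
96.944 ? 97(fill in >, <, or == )<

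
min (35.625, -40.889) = -40.889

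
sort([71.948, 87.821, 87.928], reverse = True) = [87.928, 87.821, 71.948]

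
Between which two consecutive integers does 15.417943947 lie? 15 and 16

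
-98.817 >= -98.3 False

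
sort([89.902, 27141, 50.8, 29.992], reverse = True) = [27141, 89.902, 50.8, 29.992]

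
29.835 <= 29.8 False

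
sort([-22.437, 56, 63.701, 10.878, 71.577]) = [-22.437, 10.878, 56, 63.701, 71.577]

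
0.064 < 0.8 True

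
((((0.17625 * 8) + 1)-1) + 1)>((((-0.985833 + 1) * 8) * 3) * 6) True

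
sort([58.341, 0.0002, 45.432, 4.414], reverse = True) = [58.341, 45.432, 4.414, 0.0002]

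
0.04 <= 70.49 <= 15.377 False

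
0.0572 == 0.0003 False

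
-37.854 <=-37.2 True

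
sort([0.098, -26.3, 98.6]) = [-26.3, 0.098, 98.6]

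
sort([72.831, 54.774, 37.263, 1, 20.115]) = [1, 20.115, 37.263, 54.774, 72.831]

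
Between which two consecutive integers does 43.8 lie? 43 and 44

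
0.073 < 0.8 True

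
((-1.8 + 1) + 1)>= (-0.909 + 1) True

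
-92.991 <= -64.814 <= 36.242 True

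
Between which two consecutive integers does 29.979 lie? 29 and 30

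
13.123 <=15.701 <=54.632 True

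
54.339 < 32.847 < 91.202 False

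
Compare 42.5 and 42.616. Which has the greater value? 42.616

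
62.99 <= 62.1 False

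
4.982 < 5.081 True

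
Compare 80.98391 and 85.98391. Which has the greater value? 85.98391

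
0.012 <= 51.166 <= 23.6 False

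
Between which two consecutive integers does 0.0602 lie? 0 and 1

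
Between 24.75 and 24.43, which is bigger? 24.75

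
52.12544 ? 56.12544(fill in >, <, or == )<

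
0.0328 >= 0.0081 True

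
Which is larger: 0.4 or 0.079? 0.4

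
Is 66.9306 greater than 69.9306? No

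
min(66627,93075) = 66627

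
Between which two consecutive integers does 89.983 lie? 89 and 90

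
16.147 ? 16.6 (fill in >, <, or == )<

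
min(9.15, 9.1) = 9.1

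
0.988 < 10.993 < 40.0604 True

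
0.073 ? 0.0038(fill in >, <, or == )>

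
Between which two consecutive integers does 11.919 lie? 11 and 12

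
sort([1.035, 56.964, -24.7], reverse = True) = [56.964, 1.035, -24.7]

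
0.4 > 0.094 True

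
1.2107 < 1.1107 False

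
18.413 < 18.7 True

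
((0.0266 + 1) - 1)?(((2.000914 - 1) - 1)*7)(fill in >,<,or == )>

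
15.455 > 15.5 False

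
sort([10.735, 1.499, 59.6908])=[1.499, 10.735, 59.6908]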